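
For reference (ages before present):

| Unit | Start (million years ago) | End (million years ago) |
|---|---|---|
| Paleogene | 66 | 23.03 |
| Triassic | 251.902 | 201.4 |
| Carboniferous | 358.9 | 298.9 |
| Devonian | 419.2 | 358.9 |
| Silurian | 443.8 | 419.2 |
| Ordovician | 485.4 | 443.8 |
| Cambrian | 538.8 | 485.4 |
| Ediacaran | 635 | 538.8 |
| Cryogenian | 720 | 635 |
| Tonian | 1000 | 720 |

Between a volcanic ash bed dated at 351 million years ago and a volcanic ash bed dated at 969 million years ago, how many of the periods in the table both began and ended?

The older date is 969 Ma and the younger is 351 Ma.
Periods with start < 969 and end > 351 Ma: Cryogenian (720–635), Ediacaran (635–538.8), Cambrian (538.8–485.4), Ordovician (485.4–443.8), Silurian (443.8–419.2), Devonian (419.2–358.9).
That is 6 complete periods.

6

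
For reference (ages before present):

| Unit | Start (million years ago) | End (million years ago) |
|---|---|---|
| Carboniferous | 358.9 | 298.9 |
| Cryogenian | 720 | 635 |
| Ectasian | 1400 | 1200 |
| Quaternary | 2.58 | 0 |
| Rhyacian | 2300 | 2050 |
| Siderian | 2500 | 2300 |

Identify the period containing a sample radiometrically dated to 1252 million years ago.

1252 Ma lies between 1400 and 1200 Ma, so it falls in the Ectasian.

Ectasian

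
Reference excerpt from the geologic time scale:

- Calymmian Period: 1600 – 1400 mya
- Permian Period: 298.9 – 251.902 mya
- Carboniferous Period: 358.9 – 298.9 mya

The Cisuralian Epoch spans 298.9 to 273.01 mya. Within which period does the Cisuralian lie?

The Cisuralian (298.9–273.01 Ma) lies entirely within 298.9–251.902 Ma, the Permian Period.

Permian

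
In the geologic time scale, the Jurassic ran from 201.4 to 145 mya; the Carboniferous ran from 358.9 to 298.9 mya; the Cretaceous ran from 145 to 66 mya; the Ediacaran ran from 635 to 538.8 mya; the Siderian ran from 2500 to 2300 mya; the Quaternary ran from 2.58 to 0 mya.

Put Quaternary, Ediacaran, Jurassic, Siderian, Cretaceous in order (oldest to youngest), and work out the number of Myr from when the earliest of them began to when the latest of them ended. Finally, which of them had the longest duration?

Siderian → Ediacaran → Jurassic → Cretaceous → Quaternary; total span 2500 Myr; longest is Siderian

Start ages (Ma): Siderian 2500, Ediacaran 635, Jurassic 201.4, Cretaceous 145, Quaternary 2.58.
Ordered oldest to youngest: Siderian, Ediacaran, Jurassic, Cretaceous, Quaternary.
Span = 2500 − 0 = 2500 Myr.
Durations: Siderian 200, Cretaceous 79, Ediacaran 96.2, Quaternary 2.58, Jurassic 56.4 → longest is Siderian (200 Myr).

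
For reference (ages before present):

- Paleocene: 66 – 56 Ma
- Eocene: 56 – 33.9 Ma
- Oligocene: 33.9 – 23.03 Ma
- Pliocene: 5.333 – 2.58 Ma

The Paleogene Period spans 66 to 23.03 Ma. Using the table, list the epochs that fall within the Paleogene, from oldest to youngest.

Paleocene, Eocene, Oligocene

Epochs with both bounds inside 66–23.03 Ma: Paleocene (66–56), Eocene (56–33.9), Oligocene (33.9–23.03).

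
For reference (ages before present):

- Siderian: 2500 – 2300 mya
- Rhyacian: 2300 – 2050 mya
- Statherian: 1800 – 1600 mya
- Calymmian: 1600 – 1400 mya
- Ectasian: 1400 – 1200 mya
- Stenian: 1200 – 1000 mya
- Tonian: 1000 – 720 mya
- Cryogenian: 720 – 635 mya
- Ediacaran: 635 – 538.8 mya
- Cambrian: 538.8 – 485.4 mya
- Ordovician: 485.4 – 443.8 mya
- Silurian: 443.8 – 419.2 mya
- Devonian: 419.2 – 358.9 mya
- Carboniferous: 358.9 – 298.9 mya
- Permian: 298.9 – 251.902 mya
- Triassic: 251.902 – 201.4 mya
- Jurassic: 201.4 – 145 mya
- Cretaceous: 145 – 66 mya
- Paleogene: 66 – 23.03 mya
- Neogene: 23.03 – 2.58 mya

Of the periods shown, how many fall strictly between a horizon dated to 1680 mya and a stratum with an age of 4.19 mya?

16

1680 Ma sits inside the Statherian (1800–1600) and 4.19 Ma inside the Neogene (23.03–2.58); neither of those is wholly between the two dates.
The listed periods lying completely between them are Calymmian, Ectasian, Stenian, Tonian, Cryogenian, Ediacaran, Cambrian, Ordovician, Silurian, Devonian, Carboniferous, Permian, Triassic, Jurassic, Cretaceous, Paleogene — 16 in all.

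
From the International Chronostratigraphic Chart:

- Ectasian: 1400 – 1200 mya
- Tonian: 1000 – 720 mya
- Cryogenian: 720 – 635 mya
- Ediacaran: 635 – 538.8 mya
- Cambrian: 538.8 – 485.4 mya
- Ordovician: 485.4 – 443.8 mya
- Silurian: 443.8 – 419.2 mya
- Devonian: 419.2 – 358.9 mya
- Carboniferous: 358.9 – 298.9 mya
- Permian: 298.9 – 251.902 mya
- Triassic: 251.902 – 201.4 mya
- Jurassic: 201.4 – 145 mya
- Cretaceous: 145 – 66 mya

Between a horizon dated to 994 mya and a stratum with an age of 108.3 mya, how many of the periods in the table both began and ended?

The older date is 994 Ma and the younger is 108.3 Ma.
Periods with start < 994 and end > 108.3 Ma: Cryogenian (720–635), Ediacaran (635–538.8), Cambrian (538.8–485.4), Ordovician (485.4–443.8), Silurian (443.8–419.2), Devonian (419.2–358.9), Carboniferous (358.9–298.9), Permian (298.9–251.902), Triassic (251.902–201.4), Jurassic (201.4–145).
That is 10 complete periods.

10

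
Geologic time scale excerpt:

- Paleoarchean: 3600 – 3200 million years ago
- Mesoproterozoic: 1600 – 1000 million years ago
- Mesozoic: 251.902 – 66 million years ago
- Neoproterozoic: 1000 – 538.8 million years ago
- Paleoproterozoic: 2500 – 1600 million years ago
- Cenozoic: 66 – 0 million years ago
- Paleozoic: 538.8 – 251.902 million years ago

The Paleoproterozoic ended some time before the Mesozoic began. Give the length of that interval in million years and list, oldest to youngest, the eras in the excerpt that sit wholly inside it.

1348.098 million years; Mesoproterozoic, Neoproterozoic, Paleozoic

End of Paleoproterozoic = 1600 Ma; start of Mesozoic = 251.902 Ma.
Gap = 1600 − 251.902 = 1348.098 Myr.
Eras wholly inside 1600–251.902 Ma: Mesoproterozoic (1600–1000), Neoproterozoic (1000–538.8), Paleozoic (538.8–251.902).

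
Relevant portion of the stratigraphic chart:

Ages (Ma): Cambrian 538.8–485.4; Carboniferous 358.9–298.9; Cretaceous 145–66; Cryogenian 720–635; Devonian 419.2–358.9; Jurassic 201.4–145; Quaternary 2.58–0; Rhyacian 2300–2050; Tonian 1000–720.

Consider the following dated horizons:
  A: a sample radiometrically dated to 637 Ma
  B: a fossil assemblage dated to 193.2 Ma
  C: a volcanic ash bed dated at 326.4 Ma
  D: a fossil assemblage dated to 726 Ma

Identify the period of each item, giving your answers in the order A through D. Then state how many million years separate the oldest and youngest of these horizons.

A: 637 Ma lies in 720–635 Ma, so Cryogenian.
B: 193.2 Ma lies in 201.4–145 Ma, so Jurassic.
C: 326.4 Ma lies in 358.9–298.9 Ma, so Carboniferous.
D: 726 Ma lies in 1000–720 Ma, so Tonian.
Oldest = 726 Ma, youngest = 193.2 Ma → span 532.8 Myr.

A — Cryogenian; B — Jurassic; C — Carboniferous; D — Tonian; span 532.8 million years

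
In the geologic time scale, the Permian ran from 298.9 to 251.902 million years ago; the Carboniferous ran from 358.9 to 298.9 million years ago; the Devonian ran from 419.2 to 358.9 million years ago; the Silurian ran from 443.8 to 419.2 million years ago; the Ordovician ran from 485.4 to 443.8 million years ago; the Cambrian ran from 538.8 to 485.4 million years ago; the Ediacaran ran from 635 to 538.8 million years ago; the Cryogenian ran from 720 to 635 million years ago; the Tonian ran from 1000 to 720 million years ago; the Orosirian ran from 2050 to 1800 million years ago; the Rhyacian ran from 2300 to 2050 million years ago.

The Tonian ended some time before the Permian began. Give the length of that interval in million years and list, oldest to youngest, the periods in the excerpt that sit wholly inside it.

End of Tonian = 720 Ma; start of Permian = 298.9 Ma.
Gap = 720 − 298.9 = 421.1 Myr.
Periods wholly inside 720–298.9 Ma: Cryogenian (720–635), Ediacaran (635–538.8), Cambrian (538.8–485.4), Ordovician (485.4–443.8), Silurian (443.8–419.2), Devonian (419.2–358.9), Carboniferous (358.9–298.9).

421.1 million years; Cryogenian, Ediacaran, Cambrian, Ordovician, Silurian, Devonian, Carboniferous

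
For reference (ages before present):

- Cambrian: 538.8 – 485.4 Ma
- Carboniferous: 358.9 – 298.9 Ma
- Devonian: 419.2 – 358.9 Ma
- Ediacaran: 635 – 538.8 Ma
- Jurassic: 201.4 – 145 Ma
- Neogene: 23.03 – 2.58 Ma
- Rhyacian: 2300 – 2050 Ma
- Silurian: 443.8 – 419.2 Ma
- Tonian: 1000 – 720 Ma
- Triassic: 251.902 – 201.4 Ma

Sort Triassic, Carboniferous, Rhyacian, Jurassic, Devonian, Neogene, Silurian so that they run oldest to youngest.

The oldest of these is Rhyacian (starts 2300 Ma) and the youngest is Neogene (ends 2.58 Ma).
In between, by decreasing start age: Silurian (443.8), Devonian (419.2), Carboniferous (358.9), Triassic (251.902), Jurassic (201.4).

Rhyacian, Silurian, Devonian, Carboniferous, Triassic, Jurassic, Neogene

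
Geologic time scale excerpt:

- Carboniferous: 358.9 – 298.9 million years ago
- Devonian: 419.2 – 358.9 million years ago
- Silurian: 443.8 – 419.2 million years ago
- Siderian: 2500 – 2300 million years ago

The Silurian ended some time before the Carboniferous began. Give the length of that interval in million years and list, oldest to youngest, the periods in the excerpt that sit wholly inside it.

The Silurian closes at 419.2 Ma and the Carboniferous opens at 358.9 Ma, so the interval is 419.2 − 358.9 = 60.3 Myr.
A period fits inside if it starts at or after 419.2 Ma and ends at or before 358.9 Ma; oldest first that gives Devonian.

60.3 million years; Devonian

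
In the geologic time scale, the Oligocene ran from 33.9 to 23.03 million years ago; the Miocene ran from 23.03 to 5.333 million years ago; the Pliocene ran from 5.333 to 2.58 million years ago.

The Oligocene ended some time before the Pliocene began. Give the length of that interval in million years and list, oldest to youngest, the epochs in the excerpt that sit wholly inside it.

End of Oligocene = 23.03 Ma; start of Pliocene = 5.333 Ma.
Gap = 23.03 − 5.333 = 17.697 Myr.
Epochs wholly inside 23.03–5.333 Ma: Miocene (23.03–5.333).

17.697 million years; Miocene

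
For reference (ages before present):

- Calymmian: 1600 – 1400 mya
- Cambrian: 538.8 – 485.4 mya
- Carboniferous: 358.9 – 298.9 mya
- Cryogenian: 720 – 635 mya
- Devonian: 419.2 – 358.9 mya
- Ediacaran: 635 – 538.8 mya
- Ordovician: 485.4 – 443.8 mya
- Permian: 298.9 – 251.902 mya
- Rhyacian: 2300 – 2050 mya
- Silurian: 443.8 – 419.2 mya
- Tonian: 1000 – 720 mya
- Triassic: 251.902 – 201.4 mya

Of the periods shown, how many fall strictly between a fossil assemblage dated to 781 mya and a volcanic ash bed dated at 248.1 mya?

8

781 Ma sits inside the Tonian (1000–720) and 248.1 Ma inside the Triassic (251.902–201.4); neither of those is wholly between the two dates.
The listed periods lying completely between them are Cryogenian, Ediacaran, Cambrian, Ordovician, Silurian, Devonian, Carboniferous, Permian — 8 in all.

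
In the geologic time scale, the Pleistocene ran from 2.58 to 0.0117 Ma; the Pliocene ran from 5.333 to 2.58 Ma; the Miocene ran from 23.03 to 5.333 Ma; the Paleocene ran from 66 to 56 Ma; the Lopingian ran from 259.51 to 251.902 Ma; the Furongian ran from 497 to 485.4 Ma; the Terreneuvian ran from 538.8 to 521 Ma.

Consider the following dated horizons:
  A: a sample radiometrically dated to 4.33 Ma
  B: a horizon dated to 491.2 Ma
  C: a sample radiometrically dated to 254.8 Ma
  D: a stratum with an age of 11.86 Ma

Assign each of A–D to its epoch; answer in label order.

A — Pliocene; B — Furongian; C — Lopingian; D — Miocene

A: 4.33 Ma lies in 5.333–2.58 Ma, so Pliocene.
B: 491.2 Ma lies in 497–485.4 Ma, so Furongian.
C: 254.8 Ma lies in 259.51–251.902 Ma, so Lopingian.
D: 11.86 Ma lies in 23.03–5.333 Ma, so Miocene.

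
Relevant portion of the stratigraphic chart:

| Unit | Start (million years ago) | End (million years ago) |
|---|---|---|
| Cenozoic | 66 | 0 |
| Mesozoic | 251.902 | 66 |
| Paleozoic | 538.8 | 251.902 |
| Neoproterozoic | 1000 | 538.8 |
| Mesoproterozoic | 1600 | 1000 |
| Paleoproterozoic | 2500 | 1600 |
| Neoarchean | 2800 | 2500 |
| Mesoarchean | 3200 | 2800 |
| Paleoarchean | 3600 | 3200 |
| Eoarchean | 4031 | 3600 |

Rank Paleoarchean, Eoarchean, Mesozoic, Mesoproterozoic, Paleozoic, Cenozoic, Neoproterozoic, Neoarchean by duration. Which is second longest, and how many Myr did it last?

Durations: Paleoarchean 400; Eoarchean 431; Mesozoic 185.902; Mesoproterozoic 600; Paleozoic 286.898; Cenozoic 66; Neoproterozoic 461.2; Neoarchean 300 Myr.
Sorted longest-first: Mesoproterozoic (600), Neoproterozoic (461.2), Eoarchean (431), Paleoarchean (400), Neoarchean (300), Paleozoic (286.898), Mesozoic (185.902), Cenozoic (66).
The second longest is Neoproterozoic at 461.2 Myr.

Neoproterozoic, 461.2 million years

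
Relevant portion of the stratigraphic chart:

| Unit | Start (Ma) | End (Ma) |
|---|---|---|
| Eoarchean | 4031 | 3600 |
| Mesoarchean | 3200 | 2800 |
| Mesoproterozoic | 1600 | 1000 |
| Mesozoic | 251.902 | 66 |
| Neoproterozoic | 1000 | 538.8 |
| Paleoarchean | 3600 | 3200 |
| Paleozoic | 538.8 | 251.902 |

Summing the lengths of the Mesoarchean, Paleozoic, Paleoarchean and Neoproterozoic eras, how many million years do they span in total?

Each duration: Mesoarchean = 400; Paleozoic = 286.898; Paleoarchean = 400; Neoproterozoic = 461.2.
Sum: 400 + 286.898 + 400 + 461.2 = 1548.098 Myr.

1548.098 million years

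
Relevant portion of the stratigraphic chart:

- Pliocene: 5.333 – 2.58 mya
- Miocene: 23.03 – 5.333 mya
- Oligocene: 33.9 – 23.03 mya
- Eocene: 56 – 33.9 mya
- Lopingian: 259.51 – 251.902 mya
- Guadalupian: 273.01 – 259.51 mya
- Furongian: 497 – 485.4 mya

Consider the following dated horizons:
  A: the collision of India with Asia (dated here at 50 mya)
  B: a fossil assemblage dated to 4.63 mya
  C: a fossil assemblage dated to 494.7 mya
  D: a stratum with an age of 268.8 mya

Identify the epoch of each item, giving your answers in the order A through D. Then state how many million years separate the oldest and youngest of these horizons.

Match each age against the start–end ranges in the excerpt: A = 50 Ma → Eocene (56–33.9); B = 4.63 Ma → Pliocene (5.333–2.58); C = 494.7 Ma → Furongian (497–485.4); D = 268.8 Ma → Guadalupian (273.01–259.51).
The largest age is 494.7 Ma and the smallest is 4.63 Ma; their difference is 490.07 Myr.

A — Eocene; B — Pliocene; C — Furongian; D — Guadalupian; span 490.07 million years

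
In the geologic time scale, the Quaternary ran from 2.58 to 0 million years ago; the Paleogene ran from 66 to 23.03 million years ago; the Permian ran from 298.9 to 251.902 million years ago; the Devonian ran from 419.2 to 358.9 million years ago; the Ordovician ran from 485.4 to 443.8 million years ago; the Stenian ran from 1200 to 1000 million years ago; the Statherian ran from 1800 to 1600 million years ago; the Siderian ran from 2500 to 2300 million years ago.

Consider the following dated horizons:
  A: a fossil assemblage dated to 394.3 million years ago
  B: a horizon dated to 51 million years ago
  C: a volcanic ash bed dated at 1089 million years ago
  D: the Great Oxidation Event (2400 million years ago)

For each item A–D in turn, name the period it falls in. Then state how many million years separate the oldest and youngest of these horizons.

Match each age against the start–end ranges in the excerpt: A = 394.3 Ma → Devonian (419.2–358.9); B = 51 Ma → Paleogene (66–23.03); C = 1089 Ma → Stenian (1200–1000); D = 2400 Ma → Siderian (2500–2300).
The largest age is 2400 Ma and the smallest is 51 Ma; their difference is 2349 Myr.

A — Devonian; B — Paleogene; C — Stenian; D — Siderian; span 2349 million years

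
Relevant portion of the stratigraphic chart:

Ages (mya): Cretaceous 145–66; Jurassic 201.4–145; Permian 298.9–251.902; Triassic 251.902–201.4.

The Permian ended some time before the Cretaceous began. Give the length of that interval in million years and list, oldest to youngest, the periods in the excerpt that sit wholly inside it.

The Permian closes at 251.902 Ma and the Cretaceous opens at 145 Ma, so the interval is 251.902 − 145 = 106.902 Myr.
A period fits inside if it starts at or after 251.902 Ma and ends at or before 145 Ma; oldest first that gives Triassic, Jurassic.

106.902 million years; Triassic, Jurassic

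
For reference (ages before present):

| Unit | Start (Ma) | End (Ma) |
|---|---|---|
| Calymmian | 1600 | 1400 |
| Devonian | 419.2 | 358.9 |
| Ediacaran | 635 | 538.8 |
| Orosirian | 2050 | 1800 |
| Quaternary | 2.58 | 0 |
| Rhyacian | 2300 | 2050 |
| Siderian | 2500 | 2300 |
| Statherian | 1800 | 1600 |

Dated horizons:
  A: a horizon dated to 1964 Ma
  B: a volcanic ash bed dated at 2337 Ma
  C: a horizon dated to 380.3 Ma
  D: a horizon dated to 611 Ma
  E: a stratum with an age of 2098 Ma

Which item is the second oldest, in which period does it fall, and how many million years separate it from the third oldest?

Larger Ma means older, so oldest first: B 2337 > E 2098 > A 1964 > D 611 > C 380.3.
Counting 2 along gives E (2098 Ma); the excerpt puts that inside the Rhyacian, 2300–2050 Ma.
Next in line is A (1964 Ma), and 2098 − 1964 = 134 Myr.

E, in the Rhyacian; 134 million years to A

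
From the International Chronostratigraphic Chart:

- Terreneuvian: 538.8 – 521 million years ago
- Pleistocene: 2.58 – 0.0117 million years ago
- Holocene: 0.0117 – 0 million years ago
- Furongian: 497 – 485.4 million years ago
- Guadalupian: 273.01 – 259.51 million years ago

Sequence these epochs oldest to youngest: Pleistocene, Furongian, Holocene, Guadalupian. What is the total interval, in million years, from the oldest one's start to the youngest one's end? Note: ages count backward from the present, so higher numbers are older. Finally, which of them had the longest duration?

Start ages (Ma): Furongian 497, Guadalupian 273.01, Pleistocene 2.58, Holocene 0.0117.
Ordered oldest to youngest: Furongian, Guadalupian, Pleistocene, Holocene.
Span = 497 − 0 = 497 Myr.
Durations: Furongian 11.6, Pleistocene 2.5683, Guadalupian 13.5, Holocene 0.0117 → longest is Guadalupian (13.5 Myr).

Furongian → Guadalupian → Pleistocene → Holocene; total span 497 Myr; longest is Guadalupian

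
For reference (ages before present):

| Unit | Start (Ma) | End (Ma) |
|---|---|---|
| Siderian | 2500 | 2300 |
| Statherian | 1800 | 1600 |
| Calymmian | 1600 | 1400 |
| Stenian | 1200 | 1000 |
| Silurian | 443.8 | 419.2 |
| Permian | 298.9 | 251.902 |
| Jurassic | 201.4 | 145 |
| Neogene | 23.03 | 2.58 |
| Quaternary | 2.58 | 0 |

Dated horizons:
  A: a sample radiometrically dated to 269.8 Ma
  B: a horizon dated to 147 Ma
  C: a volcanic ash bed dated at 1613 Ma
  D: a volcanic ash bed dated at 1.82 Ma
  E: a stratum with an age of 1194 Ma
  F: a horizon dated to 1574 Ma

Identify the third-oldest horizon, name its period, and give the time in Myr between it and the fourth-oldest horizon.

E, in the Stenian; 924.2 million years to A

Larger Ma means older, so oldest first: C 1613 > F 1574 > E 1194 > A 269.8 > B 147 > D 1.82.
Counting 3 along gives E (1194 Ma); the excerpt puts that inside the Stenian, 1200–1000 Ma.
Next in line is A (269.8 Ma), and 1194 − 269.8 = 924.2 Myr.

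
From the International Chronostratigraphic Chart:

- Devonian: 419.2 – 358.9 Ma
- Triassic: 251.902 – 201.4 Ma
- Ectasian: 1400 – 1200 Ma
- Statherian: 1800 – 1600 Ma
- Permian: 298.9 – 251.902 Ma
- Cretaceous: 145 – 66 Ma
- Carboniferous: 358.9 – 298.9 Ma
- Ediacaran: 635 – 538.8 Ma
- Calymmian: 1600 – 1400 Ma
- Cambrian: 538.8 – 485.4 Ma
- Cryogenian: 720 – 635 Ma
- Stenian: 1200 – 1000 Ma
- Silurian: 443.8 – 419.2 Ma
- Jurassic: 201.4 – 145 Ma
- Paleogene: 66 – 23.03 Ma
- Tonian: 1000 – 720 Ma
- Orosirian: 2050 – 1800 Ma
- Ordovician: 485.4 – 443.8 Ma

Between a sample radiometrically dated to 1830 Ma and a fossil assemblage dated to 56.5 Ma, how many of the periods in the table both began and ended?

1830 Ma sits inside the Orosirian (2050–1800) and 56.5 Ma inside the Paleogene (66–23.03); neither of those is wholly between the two dates.
The listed periods lying completely between them are Statherian, Calymmian, Ectasian, Stenian, Tonian, Cryogenian, Ediacaran, Cambrian, Ordovician, Silurian, Devonian, Carboniferous, Permian, Triassic, Jurassic, Cretaceous — 16 in all.

16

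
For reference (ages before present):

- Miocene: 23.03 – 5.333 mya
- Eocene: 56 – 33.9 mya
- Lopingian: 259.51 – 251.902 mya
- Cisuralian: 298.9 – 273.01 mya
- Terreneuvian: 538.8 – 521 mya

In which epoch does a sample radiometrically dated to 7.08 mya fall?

7.08 Ma lies between 23.03 and 5.333 Ma, so it falls in the Miocene.

Miocene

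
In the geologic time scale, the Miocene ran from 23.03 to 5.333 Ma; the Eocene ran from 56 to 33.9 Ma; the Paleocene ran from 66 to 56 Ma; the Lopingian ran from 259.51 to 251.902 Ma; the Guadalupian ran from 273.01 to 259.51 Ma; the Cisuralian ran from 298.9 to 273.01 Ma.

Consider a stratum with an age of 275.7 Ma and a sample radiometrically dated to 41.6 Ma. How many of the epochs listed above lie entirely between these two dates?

3

The older date is 275.7 Ma and the younger is 41.6 Ma.
Epochs with start < 275.7 and end > 41.6 Ma: Guadalupian (273.01–259.51), Lopingian (259.51–251.902), Paleocene (66–56).
That is 3 complete epochs.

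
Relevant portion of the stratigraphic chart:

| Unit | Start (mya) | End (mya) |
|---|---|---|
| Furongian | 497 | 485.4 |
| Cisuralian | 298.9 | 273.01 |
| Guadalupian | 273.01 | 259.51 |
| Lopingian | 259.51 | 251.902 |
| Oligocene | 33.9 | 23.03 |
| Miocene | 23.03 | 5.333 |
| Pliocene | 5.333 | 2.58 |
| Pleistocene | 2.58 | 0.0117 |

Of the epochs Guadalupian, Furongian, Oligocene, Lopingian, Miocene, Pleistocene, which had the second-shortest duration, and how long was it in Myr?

Durations: Guadalupian 13.5; Furongian 11.6; Oligocene 10.87; Lopingian 7.608; Miocene 17.697; Pleistocene 2.5683 Myr.
Sorted shortest-first: Pleistocene (2.5683), Lopingian (7.608), Oligocene (10.87), Furongian (11.6), Guadalupian (13.5), Miocene (17.697).
The second shortest is Lopingian at 7.608 Myr.

Lopingian, 7.608 million years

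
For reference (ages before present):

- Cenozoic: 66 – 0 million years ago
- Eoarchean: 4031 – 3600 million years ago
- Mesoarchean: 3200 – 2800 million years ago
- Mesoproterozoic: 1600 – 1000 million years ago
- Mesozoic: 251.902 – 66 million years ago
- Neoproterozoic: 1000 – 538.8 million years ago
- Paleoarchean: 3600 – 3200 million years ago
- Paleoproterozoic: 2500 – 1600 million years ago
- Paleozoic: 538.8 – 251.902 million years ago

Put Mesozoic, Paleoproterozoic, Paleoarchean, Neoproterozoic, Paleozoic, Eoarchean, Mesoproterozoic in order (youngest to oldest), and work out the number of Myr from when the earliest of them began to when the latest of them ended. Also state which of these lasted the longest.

Start ages (Ma): Eoarchean 4031, Paleoarchean 3600, Paleoproterozoic 2500, Mesoproterozoic 1600, Neoproterozoic 1000, Paleozoic 538.8, Mesozoic 251.902.
Ordered youngest to oldest: Mesozoic, Paleozoic, Neoproterozoic, Mesoproterozoic, Paleoproterozoic, Paleoarchean, Eoarchean.
Span = 4031 − 66 = 3965 Myr.
Durations: Paleoproterozoic 900, Mesozoic 185.902, Eoarchean 431, Neoproterozoic 461.2, Paleozoic 286.898, Paleoarchean 400, Mesoproterozoic 600 → longest is Paleoproterozoic (900 Myr).

Mesozoic, Paleozoic, Neoproterozoic, Mesoproterozoic, Paleoproterozoic, Paleoarchean, Eoarchean; total span 3965 Myr; longest is Paleoproterozoic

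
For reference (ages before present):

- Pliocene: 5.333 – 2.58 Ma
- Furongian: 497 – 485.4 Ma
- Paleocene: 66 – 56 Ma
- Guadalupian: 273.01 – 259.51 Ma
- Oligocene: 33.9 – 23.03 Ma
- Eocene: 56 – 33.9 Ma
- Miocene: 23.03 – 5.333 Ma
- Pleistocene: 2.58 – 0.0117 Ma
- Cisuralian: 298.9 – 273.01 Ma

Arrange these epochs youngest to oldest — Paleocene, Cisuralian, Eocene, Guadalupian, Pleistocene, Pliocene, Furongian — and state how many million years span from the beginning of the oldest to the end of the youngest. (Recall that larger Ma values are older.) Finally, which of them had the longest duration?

Pleistocene, Pliocene, Eocene, Paleocene, Guadalupian, Cisuralian, Furongian; total span 496.9883 Myr; longest is Cisuralian

From the excerpt: Paleocene 66–56; Cisuralian 298.9–273.01; Eocene 56–33.9; Guadalupian 273.01–259.51; Pleistocene 2.58–0.0117; Pliocene 5.333–2.58; Furongian 497–485.4 (Ma).
Larger Ma is earlier, so the oldest is Furongian and the youngest is Pleistocene; youngest to oldest: Pleistocene, Pliocene, Eocene, Paleocene, Guadalupian, Cisuralian, Furongian.
Oldest start 497 minus youngest end 0.0117 gives 496.9883 Myr overall.
Individual lengths (start − end): Furongian 11.6; Cisuralian 25.89; Eocene 22.1; Guadalupian 13.5; Paleocene 10; Pliocene 2.753; Pleistocene 2.5683. The largest is Cisuralian at 25.89 Myr.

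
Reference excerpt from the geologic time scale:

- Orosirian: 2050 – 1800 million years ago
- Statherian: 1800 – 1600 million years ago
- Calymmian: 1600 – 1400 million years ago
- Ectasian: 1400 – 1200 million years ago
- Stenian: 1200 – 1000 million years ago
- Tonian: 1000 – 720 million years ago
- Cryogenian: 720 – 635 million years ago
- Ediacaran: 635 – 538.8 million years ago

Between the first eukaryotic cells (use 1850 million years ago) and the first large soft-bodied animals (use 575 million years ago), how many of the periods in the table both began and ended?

The older date is 1850 Ma and the younger is 575 Ma.
Periods with start < 1850 and end > 575 Ma: Statherian (1800–1600), Calymmian (1600–1400), Ectasian (1400–1200), Stenian (1200–1000), Tonian (1000–720), Cryogenian (720–635).
That is 6 complete periods.

6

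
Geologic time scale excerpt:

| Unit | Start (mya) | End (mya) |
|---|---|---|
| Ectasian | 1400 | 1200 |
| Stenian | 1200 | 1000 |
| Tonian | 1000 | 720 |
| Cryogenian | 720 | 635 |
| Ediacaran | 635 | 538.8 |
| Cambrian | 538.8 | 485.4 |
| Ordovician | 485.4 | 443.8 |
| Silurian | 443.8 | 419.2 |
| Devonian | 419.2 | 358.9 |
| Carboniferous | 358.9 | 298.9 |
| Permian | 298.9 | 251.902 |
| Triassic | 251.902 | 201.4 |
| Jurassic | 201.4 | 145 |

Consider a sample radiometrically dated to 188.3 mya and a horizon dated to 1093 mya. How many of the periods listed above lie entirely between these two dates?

10

1093 Ma sits inside the Stenian (1200–1000) and 188.3 Ma inside the Jurassic (201.4–145); neither of those is wholly between the two dates.
The listed periods lying completely between them are Tonian, Cryogenian, Ediacaran, Cambrian, Ordovician, Silurian, Devonian, Carboniferous, Permian, Triassic — 10 in all.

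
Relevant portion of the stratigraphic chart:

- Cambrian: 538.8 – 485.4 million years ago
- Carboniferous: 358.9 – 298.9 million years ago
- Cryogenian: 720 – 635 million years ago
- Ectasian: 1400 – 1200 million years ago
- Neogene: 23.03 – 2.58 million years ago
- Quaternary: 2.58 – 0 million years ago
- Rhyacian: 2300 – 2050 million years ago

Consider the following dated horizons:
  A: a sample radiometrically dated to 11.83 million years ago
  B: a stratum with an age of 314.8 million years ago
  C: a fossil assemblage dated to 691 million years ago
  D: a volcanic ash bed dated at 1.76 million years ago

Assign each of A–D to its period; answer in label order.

A: 11.83 Ma lies in 23.03–2.58 Ma, so Neogene.
B: 314.8 Ma lies in 358.9–298.9 Ma, so Carboniferous.
C: 691 Ma lies in 720–635 Ma, so Cryogenian.
D: 1.76 Ma lies in 2.58–0 Ma, so Quaternary.

A — Neogene; B — Carboniferous; C — Cryogenian; D — Quaternary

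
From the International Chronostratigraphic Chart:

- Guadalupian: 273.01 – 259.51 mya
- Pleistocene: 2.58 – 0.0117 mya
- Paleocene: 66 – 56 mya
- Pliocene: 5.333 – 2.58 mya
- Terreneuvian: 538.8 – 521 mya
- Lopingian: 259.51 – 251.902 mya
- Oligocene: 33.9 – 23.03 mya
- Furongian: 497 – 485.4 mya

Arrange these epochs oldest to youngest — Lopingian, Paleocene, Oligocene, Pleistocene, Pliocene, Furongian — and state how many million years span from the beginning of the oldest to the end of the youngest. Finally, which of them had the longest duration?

Start ages (Ma): Furongian 497, Lopingian 259.51, Paleocene 66, Oligocene 33.9, Pliocene 5.333, Pleistocene 2.58.
Ordered oldest to youngest: Furongian, Lopingian, Paleocene, Oligocene, Pliocene, Pleistocene.
Span = 497 − 0.0117 = 496.9883 Myr.
Durations: Pliocene 2.753, Furongian 11.6, Lopingian 7.608, Pleistocene 2.5683, Oligocene 10.87, Paleocene 10 → longest is Furongian (11.6 Myr).

Furongian, Lopingian, Paleocene, Oligocene, Pliocene, Pleistocene; total span 496.9883 Myr; longest is Furongian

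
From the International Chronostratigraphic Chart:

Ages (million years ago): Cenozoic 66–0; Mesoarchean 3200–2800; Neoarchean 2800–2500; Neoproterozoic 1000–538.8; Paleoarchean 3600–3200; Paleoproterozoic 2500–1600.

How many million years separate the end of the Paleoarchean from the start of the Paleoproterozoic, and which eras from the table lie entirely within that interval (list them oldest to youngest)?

The Paleoarchean closes at 3200 Ma and the Paleoproterozoic opens at 2500 Ma, so the interval is 3200 − 2500 = 700 Myr.
An era fits inside if it starts at or after 3200 Ma and ends at or before 2500 Ma; oldest first that gives Mesoarchean, Neoarchean.

700 million years; Mesoarchean, Neoarchean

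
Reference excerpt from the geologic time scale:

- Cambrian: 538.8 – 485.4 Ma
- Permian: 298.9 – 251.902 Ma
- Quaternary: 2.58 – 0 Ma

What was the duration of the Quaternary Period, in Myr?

2.58 million years

2.58 − 0 = 2.58 million years.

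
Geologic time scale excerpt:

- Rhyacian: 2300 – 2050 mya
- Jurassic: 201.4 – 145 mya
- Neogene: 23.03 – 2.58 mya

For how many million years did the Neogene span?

23.03 − 2.58 = 20.45 million years.

20.45 million years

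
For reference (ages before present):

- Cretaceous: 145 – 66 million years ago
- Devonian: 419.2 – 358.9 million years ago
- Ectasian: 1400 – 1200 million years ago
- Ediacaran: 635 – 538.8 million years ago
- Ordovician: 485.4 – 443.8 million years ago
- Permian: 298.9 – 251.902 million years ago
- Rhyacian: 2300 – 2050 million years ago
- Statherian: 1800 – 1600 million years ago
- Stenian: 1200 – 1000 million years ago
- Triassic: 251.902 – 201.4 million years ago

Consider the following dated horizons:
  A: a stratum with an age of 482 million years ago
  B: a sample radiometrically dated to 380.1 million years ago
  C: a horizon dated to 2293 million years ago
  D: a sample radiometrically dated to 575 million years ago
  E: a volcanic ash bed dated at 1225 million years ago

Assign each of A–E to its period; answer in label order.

A: 482 Ma lies in 485.4–443.8 Ma, so Ordovician.
B: 380.1 Ma lies in 419.2–358.9 Ma, so Devonian.
C: 2293 Ma lies in 2300–2050 Ma, so Rhyacian.
D: 575 Ma lies in 635–538.8 Ma, so Ediacaran.
E: 1225 Ma lies in 1400–1200 Ma, so Ectasian.

A — Ordovician; B — Devonian; C — Rhyacian; D — Ediacaran; E — Ectasian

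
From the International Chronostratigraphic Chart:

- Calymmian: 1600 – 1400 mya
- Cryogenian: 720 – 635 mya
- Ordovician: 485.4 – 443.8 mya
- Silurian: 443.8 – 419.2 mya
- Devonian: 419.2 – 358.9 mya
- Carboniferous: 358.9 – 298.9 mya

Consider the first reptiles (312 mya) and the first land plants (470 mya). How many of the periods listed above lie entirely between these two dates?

470 Ma sits inside the Ordovician (485.4–443.8) and 312 Ma inside the Carboniferous (358.9–298.9); neither of those is wholly between the two dates.
The listed periods lying completely between them are Silurian, Devonian — 2 in all.

2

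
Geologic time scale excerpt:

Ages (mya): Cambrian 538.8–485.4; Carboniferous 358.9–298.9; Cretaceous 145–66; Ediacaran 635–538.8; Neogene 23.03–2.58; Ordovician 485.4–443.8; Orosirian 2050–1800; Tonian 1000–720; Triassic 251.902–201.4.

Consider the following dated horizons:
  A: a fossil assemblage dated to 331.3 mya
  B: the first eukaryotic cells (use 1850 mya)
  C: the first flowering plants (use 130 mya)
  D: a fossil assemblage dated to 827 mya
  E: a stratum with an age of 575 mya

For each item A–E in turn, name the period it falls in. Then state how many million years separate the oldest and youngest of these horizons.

A — Carboniferous; B — Orosirian; C — Cretaceous; D — Tonian; E — Ediacaran; span 1720 million years

Match each age against the start–end ranges in the excerpt: A = 331.3 Ma → Carboniferous (358.9–298.9); B = 1850 Ma → Orosirian (2050–1800); C = 130 Ma → Cretaceous (145–66); D = 827 Ma → Tonian (1000–720); E = 575 Ma → Ediacaran (635–538.8).
The largest age is 1850 Ma and the smallest is 130 Ma; their difference is 1720 Myr.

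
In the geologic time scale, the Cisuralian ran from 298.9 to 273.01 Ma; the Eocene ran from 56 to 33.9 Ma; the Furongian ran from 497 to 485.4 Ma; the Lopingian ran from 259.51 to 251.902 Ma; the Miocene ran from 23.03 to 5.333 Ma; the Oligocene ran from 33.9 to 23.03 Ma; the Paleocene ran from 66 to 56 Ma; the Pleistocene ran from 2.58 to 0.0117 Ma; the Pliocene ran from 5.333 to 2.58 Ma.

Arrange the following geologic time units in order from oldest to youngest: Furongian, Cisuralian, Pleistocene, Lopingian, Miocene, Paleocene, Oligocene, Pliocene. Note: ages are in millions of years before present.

Furongian → Cisuralian → Lopingian → Paleocene → Oligocene → Miocene → Pliocene → Pleistocene

The oldest of these is Furongian (starts 497 Ma) and the youngest is Pleistocene (ends 0.0117 Ma).
In between, by decreasing start age: Cisuralian (298.9), Lopingian (259.51), Paleocene (66), Oligocene (33.9), Miocene (23.03), Pliocene (5.333).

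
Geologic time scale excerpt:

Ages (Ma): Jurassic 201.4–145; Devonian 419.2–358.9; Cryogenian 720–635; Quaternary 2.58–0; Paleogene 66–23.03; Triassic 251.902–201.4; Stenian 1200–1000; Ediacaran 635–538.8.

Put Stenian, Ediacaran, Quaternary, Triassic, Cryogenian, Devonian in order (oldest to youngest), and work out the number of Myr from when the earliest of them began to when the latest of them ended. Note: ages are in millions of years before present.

From the excerpt: Stenian 1200–1000; Ediacaran 635–538.8; Quaternary 2.58–0; Triassic 251.902–201.4; Cryogenian 720–635; Devonian 419.2–358.9 (Ma).
Larger Ma is earlier, so the oldest is Stenian and the youngest is Quaternary; oldest to youngest: Stenian, Cryogenian, Ediacaran, Devonian, Triassic, Quaternary.
Oldest start 1200 minus youngest end 0 gives 1200 Myr overall.

Stenian → Cryogenian → Ediacaran → Devonian → Triassic → Quaternary; total span 1200 Myr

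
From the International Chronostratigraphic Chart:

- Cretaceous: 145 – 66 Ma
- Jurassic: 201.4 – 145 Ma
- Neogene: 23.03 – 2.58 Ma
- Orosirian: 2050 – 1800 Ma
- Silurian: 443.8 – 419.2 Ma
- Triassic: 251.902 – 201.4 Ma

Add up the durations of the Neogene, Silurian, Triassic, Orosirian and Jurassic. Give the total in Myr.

Each duration: Neogene = 20.45; Silurian = 24.6; Triassic = 50.502; Orosirian = 250; Jurassic = 56.4.
Sum: 20.45 + 24.6 + 50.502 + 250 + 56.4 = 401.952 Myr.

401.952 million years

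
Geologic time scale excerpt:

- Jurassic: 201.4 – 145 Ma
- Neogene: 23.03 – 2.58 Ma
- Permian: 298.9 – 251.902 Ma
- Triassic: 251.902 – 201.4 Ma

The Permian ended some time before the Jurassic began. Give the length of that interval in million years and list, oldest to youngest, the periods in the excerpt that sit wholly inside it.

50.502 million years; Triassic

The Permian closes at 251.902 Ma and the Jurassic opens at 201.4 Ma, so the interval is 251.902 − 201.4 = 50.502 Myr.
A period fits inside if it starts at or after 251.902 Ma and ends at or before 201.4 Ma; oldest first that gives Triassic.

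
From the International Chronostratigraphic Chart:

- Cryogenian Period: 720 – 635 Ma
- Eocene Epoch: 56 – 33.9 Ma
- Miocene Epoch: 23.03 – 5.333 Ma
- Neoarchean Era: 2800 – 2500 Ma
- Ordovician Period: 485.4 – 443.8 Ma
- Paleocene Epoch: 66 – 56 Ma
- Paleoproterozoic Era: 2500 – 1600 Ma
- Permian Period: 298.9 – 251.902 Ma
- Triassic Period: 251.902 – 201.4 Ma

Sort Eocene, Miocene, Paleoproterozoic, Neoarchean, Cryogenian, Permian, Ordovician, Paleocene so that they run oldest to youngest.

Neoarchean, Paleoproterozoic, Cryogenian, Ordovician, Permian, Paleocene, Eocene, Miocene

The oldest of these is Neoarchean (starts 2800 Ma) and the youngest is Miocene (ends 5.333 Ma).
In between, by decreasing start age: Paleoproterozoic (2500), Cryogenian (720), Ordovician (485.4), Permian (298.9), Paleocene (66), Eocene (56).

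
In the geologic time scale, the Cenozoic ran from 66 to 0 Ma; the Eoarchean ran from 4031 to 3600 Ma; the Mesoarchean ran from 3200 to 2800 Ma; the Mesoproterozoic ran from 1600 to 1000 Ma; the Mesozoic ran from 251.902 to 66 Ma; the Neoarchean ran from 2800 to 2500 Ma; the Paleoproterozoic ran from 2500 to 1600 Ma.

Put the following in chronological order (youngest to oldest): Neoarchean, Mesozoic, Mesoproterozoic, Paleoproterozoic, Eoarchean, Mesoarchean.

The oldest of these is Eoarchean (starts 4031 Ma) and the youngest is Mesozoic (ends 66 Ma).
In between, by decreasing start age: Mesoarchean (3200), Neoarchean (2800), Paleoproterozoic (2500), Mesoproterozoic (1600).
Listing youngest first means reversing that sequence.

Mesozoic → Mesoproterozoic → Paleoproterozoic → Neoarchean → Mesoarchean → Eoarchean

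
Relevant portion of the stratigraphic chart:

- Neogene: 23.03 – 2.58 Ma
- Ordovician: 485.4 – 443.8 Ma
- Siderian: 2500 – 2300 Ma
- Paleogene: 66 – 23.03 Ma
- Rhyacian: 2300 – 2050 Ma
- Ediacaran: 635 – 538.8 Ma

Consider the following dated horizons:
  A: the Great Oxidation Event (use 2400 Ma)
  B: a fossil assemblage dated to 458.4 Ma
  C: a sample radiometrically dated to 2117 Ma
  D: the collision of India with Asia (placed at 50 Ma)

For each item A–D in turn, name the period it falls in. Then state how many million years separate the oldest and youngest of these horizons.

Match each age against the start–end ranges in the excerpt: A = 2400 Ma → Siderian (2500–2300); B = 458.4 Ma → Ordovician (485.4–443.8); C = 2117 Ma → Rhyacian (2300–2050); D = 50 Ma → Paleogene (66–23.03).
The largest age is 2400 Ma and the smallest is 50 Ma; their difference is 2350 Myr.

A — Siderian; B — Ordovician; C — Rhyacian; D — Paleogene; span 2350 million years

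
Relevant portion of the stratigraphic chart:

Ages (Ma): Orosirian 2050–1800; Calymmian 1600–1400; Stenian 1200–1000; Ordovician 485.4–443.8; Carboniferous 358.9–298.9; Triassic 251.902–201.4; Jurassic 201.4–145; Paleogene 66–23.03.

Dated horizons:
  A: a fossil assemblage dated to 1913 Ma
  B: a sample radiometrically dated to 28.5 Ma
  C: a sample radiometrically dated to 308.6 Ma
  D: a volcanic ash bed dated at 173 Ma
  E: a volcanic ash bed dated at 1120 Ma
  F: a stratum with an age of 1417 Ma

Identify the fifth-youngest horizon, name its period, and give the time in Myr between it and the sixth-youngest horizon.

Sorted youngest-first by Ma: B (28.5), D (173), C (308.6), E (1120), F (1417), A (1913).
The fifth youngest is F at 1417 Ma, which lies in 1600–1400 Ma: the Calymmian.
The sixth youngest is A at 1913 Ma; separation = |1417 − 1913| = 496 Myr.

F, in the Calymmian; 496 million years to A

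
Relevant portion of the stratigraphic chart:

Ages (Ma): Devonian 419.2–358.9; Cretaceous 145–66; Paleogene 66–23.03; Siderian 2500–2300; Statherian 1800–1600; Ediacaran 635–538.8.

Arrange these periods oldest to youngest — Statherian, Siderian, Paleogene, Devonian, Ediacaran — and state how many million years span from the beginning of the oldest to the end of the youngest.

Siderian, Statherian, Ediacaran, Devonian, Paleogene; total span 2476.97 Myr

From the excerpt: Statherian 1800–1600; Siderian 2500–2300; Paleogene 66–23.03; Devonian 419.2–358.9; Ediacaran 635–538.8 (Ma).
Larger Ma is earlier, so the oldest is Siderian and the youngest is Paleogene; oldest to youngest: Siderian, Statherian, Ediacaran, Devonian, Paleogene.
Oldest start 2500 minus youngest end 23.03 gives 2476.97 Myr overall.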